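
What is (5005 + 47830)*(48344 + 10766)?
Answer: 3123076850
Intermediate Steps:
(5005 + 47830)*(48344 + 10766) = 52835*59110 = 3123076850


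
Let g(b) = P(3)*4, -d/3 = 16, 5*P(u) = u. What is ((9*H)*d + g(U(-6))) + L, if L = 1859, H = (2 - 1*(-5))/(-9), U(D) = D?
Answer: 10987/5 ≈ 2197.4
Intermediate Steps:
P(u) = u/5
d = -48 (d = -3*16 = -48)
H = -7/9 (H = (2 + 5)*(-⅑) = 7*(-⅑) = -7/9 ≈ -0.77778)
g(b) = 12/5 (g(b) = ((⅕)*3)*4 = (⅗)*4 = 12/5)
((9*H)*d + g(U(-6))) + L = ((9*(-7/9))*(-48) + 12/5) + 1859 = (-7*(-48) + 12/5) + 1859 = (336 + 12/5) + 1859 = 1692/5 + 1859 = 10987/5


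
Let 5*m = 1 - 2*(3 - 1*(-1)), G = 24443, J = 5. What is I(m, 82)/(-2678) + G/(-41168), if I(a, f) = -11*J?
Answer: -31597057/55123952 ≈ -0.57320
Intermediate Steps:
m = -7/5 (m = (1 - 2*(3 - 1*(-1)))/5 = (1 - 2*(3 + 1))/5 = (1 - 2*4)/5 = (1 - 8)/5 = (⅕)*(-7) = -7/5 ≈ -1.4000)
I(a, f) = -55 (I(a, f) = -11*5 = -55)
I(m, 82)/(-2678) + G/(-41168) = -55/(-2678) + 24443/(-41168) = -55*(-1/2678) + 24443*(-1/41168) = 55/2678 - 24443/41168 = -31597057/55123952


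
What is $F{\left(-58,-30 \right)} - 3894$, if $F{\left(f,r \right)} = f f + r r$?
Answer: $370$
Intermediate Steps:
$F{\left(f,r \right)} = f^{2} + r^{2}$
$F{\left(-58,-30 \right)} - 3894 = \left(\left(-58\right)^{2} + \left(-30\right)^{2}\right) - 3894 = \left(3364 + 900\right) - 3894 = 4264 - 3894 = 370$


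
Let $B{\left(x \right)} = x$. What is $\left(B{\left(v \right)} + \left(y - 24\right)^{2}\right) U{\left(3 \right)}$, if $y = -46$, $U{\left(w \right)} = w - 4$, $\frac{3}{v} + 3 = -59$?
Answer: $- \frac{303797}{62} \approx -4900.0$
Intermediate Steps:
$v = - \frac{3}{62}$ ($v = \frac{3}{-3 - 59} = \frac{3}{-62} = 3 \left(- \frac{1}{62}\right) = - \frac{3}{62} \approx -0.048387$)
$U{\left(w \right)} = -4 + w$ ($U{\left(w \right)} = w - 4 = -4 + w$)
$\left(B{\left(v \right)} + \left(y - 24\right)^{2}\right) U{\left(3 \right)} = \left(- \frac{3}{62} + \left(-46 - 24\right)^{2}\right) \left(-4 + 3\right) = \left(- \frac{3}{62} + \left(-46 - 24\right)^{2}\right) \left(-1\right) = \left(- \frac{3}{62} + \left(-70\right)^{2}\right) \left(-1\right) = \left(- \frac{3}{62} + 4900\right) \left(-1\right) = \frac{303797}{62} \left(-1\right) = - \frac{303797}{62}$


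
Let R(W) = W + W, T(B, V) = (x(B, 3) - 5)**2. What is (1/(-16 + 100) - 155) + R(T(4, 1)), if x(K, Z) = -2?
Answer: -4787/84 ≈ -56.988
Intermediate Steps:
T(B, V) = 49 (T(B, V) = (-2 - 5)**2 = (-7)**2 = 49)
R(W) = 2*W
(1/(-16 + 100) - 155) + R(T(4, 1)) = (1/(-16 + 100) - 155) + 2*49 = (1/84 - 155) + 98 = -13019/84 + 98 = -4787/84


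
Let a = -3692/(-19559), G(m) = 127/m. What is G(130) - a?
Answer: 2004033/2542670 ≈ 0.78816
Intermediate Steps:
a = 3692/19559 (a = -3692*(-1/19559) = 3692/19559 ≈ 0.18876)
G(130) - a = 127/130 - 1*3692/19559 = 127*(1/130) - 3692/19559 = 127/130 - 3692/19559 = 2004033/2542670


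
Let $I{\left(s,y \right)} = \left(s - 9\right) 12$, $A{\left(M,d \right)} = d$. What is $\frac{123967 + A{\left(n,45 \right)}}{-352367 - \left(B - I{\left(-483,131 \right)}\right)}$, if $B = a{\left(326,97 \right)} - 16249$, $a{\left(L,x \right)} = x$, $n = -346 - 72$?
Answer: $- \frac{124012}{342119} \approx -0.36248$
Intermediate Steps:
$n = -418$ ($n = -346 - 72 = -418$)
$I{\left(s,y \right)} = -108 + 12 s$ ($I{\left(s,y \right)} = \left(-9 + s\right) 12 = -108 + 12 s$)
$B = -16152$ ($B = 97 - 16249 = -16152$)
$\frac{123967 + A{\left(n,45 \right)}}{-352367 - \left(B - I{\left(-483,131 \right)}\right)} = \frac{123967 + 45}{-352367 + \left(\left(-108 + 12 \left(-483\right)\right) - -16152\right)} = \frac{124012}{-352367 + \left(\left(-108 - 5796\right) + 16152\right)} = \frac{124012}{-352367 + \left(-5904 + 16152\right)} = \frac{124012}{-352367 + 10248} = \frac{124012}{-342119} = 124012 \left(- \frac{1}{342119}\right) = - \frac{124012}{342119}$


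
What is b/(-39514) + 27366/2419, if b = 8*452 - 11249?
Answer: 1099804351/95584366 ≈ 11.506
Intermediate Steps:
b = -7633 (b = 3616 - 11249 = -7633)
b/(-39514) + 27366/2419 = -7633/(-39514) + 27366/2419 = -7633*(-1/39514) + 27366*(1/2419) = 7633/39514 + 27366/2419 = 1099804351/95584366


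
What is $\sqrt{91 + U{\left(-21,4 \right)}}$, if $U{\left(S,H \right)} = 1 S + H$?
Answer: $\sqrt{74} \approx 8.6023$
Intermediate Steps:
$U{\left(S,H \right)} = H + S$ ($U{\left(S,H \right)} = S + H = H + S$)
$\sqrt{91 + U{\left(-21,4 \right)}} = \sqrt{91 + \left(4 - 21\right)} = \sqrt{91 - 17} = \sqrt{74}$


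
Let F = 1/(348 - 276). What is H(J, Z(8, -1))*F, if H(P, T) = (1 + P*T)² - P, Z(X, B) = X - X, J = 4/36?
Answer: 1/81 ≈ 0.012346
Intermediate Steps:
J = ⅑ (J = 4*(1/36) = ⅑ ≈ 0.11111)
Z(X, B) = 0
F = 1/72 ≈ 0.013889
H(J, Z(8, -1))*F = ((1 + (⅑)*0)² - 1*⅑)*(1/72) = ((1 + 0)² - ⅑)*(1/72) = (1² - ⅑)*(1/72) = (1 - ⅑)*(1/72) = (8/9)*(1/72) = 1/81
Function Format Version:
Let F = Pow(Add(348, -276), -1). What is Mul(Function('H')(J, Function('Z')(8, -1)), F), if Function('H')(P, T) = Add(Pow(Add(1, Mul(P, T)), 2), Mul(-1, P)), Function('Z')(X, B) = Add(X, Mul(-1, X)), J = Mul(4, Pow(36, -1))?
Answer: Rational(1, 81) ≈ 0.012346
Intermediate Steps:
J = Rational(1, 9) (J = Mul(4, Rational(1, 36)) = Rational(1, 9) ≈ 0.11111)
Function('Z')(X, B) = 0
F = Rational(1, 72) (F = Pow(72, -1) = Rational(1, 72) ≈ 0.013889)
Mul(Function('H')(J, Function('Z')(8, -1)), F) = Mul(Add(Pow(Add(1, Mul(Rational(1, 9), 0)), 2), Mul(-1, Rational(1, 9))), Rational(1, 72)) = Mul(Add(Pow(Add(1, 0), 2), Rational(-1, 9)), Rational(1, 72)) = Mul(Add(Pow(1, 2), Rational(-1, 9)), Rational(1, 72)) = Mul(Add(1, Rational(-1, 9)), Rational(1, 72)) = Mul(Rational(8, 9), Rational(1, 72)) = Rational(1, 81)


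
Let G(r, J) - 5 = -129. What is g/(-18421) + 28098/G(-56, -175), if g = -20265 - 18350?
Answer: -256402499/1142102 ≈ -224.50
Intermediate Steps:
G(r, J) = -124 (G(r, J) = 5 - 129 = -124)
g = -38615
g/(-18421) + 28098/G(-56, -175) = -38615/(-18421) + 28098/(-124) = -38615*(-1/18421) + 28098*(-1/124) = 38615/18421 - 14049/62 = -256402499/1142102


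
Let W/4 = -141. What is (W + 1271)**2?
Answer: 499849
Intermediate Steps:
W = -564 (W = 4*(-141) = -564)
(W + 1271)**2 = (-564 + 1271)**2 = 707**2 = 499849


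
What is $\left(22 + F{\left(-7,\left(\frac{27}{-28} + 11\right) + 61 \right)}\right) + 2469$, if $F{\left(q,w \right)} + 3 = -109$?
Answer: $2379$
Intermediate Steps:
$F{\left(q,w \right)} = -112$ ($F{\left(q,w \right)} = -3 - 109 = -112$)
$\left(22 + F{\left(-7,\left(\frac{27}{-28} + 11\right) + 61 \right)}\right) + 2469 = \left(22 - 112\right) + 2469 = -90 + 2469 = 2379$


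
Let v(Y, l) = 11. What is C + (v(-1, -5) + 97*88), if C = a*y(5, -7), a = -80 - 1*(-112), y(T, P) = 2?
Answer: 8611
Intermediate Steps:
a = 32 (a = -80 + 112 = 32)
C = 64 (C = 32*2 = 64)
C + (v(-1, -5) + 97*88) = 64 + (11 + 97*88) = 64 + (11 + 8536) = 64 + 8547 = 8611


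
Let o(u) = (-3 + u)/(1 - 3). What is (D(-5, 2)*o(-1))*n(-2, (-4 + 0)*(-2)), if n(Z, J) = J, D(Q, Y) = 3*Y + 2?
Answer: 128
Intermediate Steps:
D(Q, Y) = 2 + 3*Y
o(u) = 3/2 - u/2 (o(u) = (-3 + u)/(-2) = (-3 + u)*(-½) = 3/2 - u/2)
(D(-5, 2)*o(-1))*n(-2, (-4 + 0)*(-2)) = ((2 + 3*2)*(3/2 - ½*(-1)))*((-4 + 0)*(-2)) = ((2 + 6)*(3/2 + ½))*(-4*(-2)) = (8*2)*8 = 16*8 = 128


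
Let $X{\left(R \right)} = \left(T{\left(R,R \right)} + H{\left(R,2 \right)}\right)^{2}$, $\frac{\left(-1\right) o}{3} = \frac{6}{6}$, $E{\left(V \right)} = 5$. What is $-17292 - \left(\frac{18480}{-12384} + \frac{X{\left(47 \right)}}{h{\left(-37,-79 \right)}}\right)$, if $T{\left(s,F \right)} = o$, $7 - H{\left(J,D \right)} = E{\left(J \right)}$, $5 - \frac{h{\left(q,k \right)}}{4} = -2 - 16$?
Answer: $- \frac{205203875}{11868} \approx -17291.0$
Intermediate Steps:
$h{\left(q,k \right)} = 92$ ($h{\left(q,k \right)} = 20 - 4 \left(-2 - 16\right) = 20 - -72 = 20 + 72 = 92$)
$H{\left(J,D \right)} = 2$ ($H{\left(J,D \right)} = 7 - 5 = 2$)
$o = -3$ ($o = - 3 \cdot \frac{6}{6} = - 3 \cdot 6 \cdot \frac{1}{6} = \left(-3\right) 1 = -3$)
$T{\left(s,F \right)} = -3$
$X{\left(R \right)} = 1$ ($X{\left(R \right)} = \left(-3 + 2\right)^{2} = \left(-1\right)^{2} = 1$)
$-17292 - \left(\frac{18480}{-12384} + \frac{X{\left(47 \right)}}{h{\left(-37,-79 \right)}}\right) = -17292 - \left(\frac{18480}{-12384} + 1 \cdot \frac{1}{92}\right) = -17292 - \left(18480 \left(- \frac{1}{12384}\right) + 1 \cdot \frac{1}{92}\right) = -17292 - \left(- \frac{385}{258} + \frac{1}{92}\right) = -17292 - - \frac{17581}{11868} = -17292 + \frac{17581}{11868} = - \frac{205203875}{11868}$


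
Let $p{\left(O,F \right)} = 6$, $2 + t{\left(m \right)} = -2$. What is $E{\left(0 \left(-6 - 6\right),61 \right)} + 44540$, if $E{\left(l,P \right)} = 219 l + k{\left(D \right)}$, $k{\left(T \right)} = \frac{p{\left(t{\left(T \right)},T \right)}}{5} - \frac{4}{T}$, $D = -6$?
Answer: $\frac{668128}{15} \approx 44542.0$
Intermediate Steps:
$t{\left(m \right)} = -4$ ($t{\left(m \right)} = -2 - 2 = -4$)
$k{\left(T \right)} = \frac{6}{5} - \frac{4}{T}$
$E{\left(l,P \right)} = \frac{28}{15} + 219 l$ ($E{\left(l,P \right)} = 219 l + \left(\frac{6}{5} - \frac{4}{-6}\right) = 219 l + \left(\frac{6}{5} - - \frac{2}{3}\right) = 219 l + \left(\frac{6}{5} + \frac{2}{3}\right) = 219 l + \frac{28}{15} = \frac{28}{15} + 219 l$)
$E{\left(0 \left(-6 - 6\right),61 \right)} + 44540 = \left(\frac{28}{15} + 219 \cdot 0 \left(-6 - 6\right)\right) + 44540 = \left(\frac{28}{15} + 219 \cdot 0 \left(-12\right)\right) + 44540 = \left(\frac{28}{15} + 219 \cdot 0\right) + 44540 = \left(\frac{28}{15} + 0\right) + 44540 = \frac{28}{15} + 44540 = \frac{668128}{15}$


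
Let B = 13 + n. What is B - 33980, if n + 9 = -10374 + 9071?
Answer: -35279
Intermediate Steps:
n = -1312 (n = -9 + (-10374 + 9071) = -9 - 1303 = -1312)
B = -1299 (B = 13 - 1312 = -1299)
B - 33980 = -1299 - 33980 = -35279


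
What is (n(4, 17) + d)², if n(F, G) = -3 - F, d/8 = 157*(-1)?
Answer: 1595169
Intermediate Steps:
d = -1256 (d = 8*(157*(-1)) = 8*(-157) = -1256)
(n(4, 17) + d)² = ((-3 - 1*4) - 1256)² = ((-3 - 4) - 1256)² = (-7 - 1256)² = (-1263)² = 1595169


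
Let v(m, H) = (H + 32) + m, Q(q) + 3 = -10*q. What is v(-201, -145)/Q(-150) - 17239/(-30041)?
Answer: 16373909/44971377 ≈ 0.36410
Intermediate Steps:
Q(q) = -3 - 10*q
v(m, H) = 32 + H + m (v(m, H) = (32 + H) + m = 32 + H + m)
v(-201, -145)/Q(-150) - 17239/(-30041) = (32 - 145 - 201)/(-3 - 10*(-150)) - 17239/(-30041) = -314/(-3 + 1500) - 17239*(-1/30041) = -314/1497 + 17239/30041 = 16373909/44971377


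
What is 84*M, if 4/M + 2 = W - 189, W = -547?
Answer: -56/123 ≈ -0.45528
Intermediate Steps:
M = -2/369 (M = 4/(-2 + (-547 - 189)) = 4/(-2 - 736) = 4/(-738) = 4*(-1/738) = -2/369 ≈ -0.0054201)
84*M = 84*(-2/369) = -56/123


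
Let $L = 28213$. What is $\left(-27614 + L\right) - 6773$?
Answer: $-6174$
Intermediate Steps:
$\left(-27614 + L\right) - 6773 = \left(-27614 + 28213\right) - 6773 = 599 - 6773 = -6174$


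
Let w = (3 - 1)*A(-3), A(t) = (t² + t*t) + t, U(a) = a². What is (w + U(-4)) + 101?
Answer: 147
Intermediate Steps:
A(t) = t + 2*t² (A(t) = (t² + t²) + t = 2*t² + t = t + 2*t²)
w = 30 (w = (3 - 1)*(-3*(1 + 2*(-3))) = 2*(-3*(1 - 6)) = 2*(-3*(-5)) = 2*15 = 30)
(w + U(-4)) + 101 = (30 + (-4)²) + 101 = (30 + 16) + 101 = 46 + 101 = 147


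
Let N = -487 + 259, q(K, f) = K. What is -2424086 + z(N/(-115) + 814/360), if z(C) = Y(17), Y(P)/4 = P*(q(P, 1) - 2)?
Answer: -2423066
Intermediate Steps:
N = -228
Y(P) = 4*P*(-2 + P) (Y(P) = 4*(P*(P - 2)) = 4*(P*(-2 + P)) = 4*P*(-2 + P))
z(C) = 1020 (z(C) = 4*17*(-2 + 17) = 4*17*15 = 1020)
-2424086 + z(N/(-115) + 814/360) = -2424086 + 1020 = -2423066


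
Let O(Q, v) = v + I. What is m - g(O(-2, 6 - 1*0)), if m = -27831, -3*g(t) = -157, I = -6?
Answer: -83650/3 ≈ -27883.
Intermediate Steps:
O(Q, v) = -6 + v (O(Q, v) = v - 6 = -6 + v)
g(t) = 157/3 (g(t) = -⅓*(-157) = 157/3)
m - g(O(-2, 6 - 1*0)) = -27831 - 1*157/3 = -27831 - 157/3 = -83650/3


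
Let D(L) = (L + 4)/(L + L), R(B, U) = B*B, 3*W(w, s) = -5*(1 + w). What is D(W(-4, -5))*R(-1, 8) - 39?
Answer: -381/10 ≈ -38.100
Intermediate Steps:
W(w, s) = -5/3 - 5*w/3 (W(w, s) = (-5*(1 + w))/3 = (-5 - 5*w)/3 = -5/3 - 5*w/3)
R(B, U) = B²
D(L) = (4 + L)/(2*L) (D(L) = (4 + L)/((2*L)) = (4 + L)*(1/(2*L)) = (4 + L)/(2*L))
D(W(-4, -5))*R(-1, 8) - 39 = ((4 + (-5/3 - 5/3*(-4)))/(2*(-5/3 - 5/3*(-4))))*(-1)² - 39 = ((4 + (-5/3 + 20/3))/(2*(-5/3 + 20/3)))*1 - 39 = ((½)*(4 + 5)/5)*1 - 39 = ((½)*(⅕)*9)*1 - 39 = (9/10)*1 - 39 = 9/10 - 39 = -381/10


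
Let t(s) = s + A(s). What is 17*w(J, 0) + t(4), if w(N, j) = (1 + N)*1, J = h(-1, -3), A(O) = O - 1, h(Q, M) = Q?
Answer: 7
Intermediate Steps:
A(O) = -1 + O
J = -1
w(N, j) = 1 + N
t(s) = -1 + 2*s (t(s) = s + (-1 + s) = -1 + 2*s)
17*w(J, 0) + t(4) = 17*(1 - 1) + (-1 + 2*4) = 17*0 + (-1 + 8) = 0 + 7 = 7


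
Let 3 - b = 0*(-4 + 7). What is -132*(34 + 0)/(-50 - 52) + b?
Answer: 47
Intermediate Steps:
b = 3 (b = 3 - 0*(-4 + 7) = 3 - 0*3 = 3 - 1*0 = 3 + 0 = 3)
-132*(34 + 0)/(-50 - 52) + b = -132*(34 + 0)/(-50 - 52) + 3 = -4488/(-102) + 3 = -4488*(-1)/102 + 3 = -132*(-⅓) + 3 = 44 + 3 = 47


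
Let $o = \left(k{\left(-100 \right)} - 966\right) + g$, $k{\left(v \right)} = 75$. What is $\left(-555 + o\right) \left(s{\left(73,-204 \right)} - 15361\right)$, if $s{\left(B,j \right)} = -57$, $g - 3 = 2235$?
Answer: $-12211056$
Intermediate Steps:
$g = 2238$ ($g = 3 + 2235 = 2238$)
$o = 1347$ ($o = \left(75 - 966\right) + 2238 = -891 + 2238 = 1347$)
$\left(-555 + o\right) \left(s{\left(73,-204 \right)} - 15361\right) = \left(-555 + 1347\right) \left(-57 - 15361\right) = 792 \left(-15418\right) = -12211056$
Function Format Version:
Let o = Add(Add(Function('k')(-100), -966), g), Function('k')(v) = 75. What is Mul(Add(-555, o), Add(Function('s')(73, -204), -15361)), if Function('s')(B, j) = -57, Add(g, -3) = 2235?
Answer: -12211056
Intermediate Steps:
g = 2238 (g = Add(3, 2235) = 2238)
o = 1347 (o = Add(Add(75, -966), 2238) = Add(-891, 2238) = 1347)
Mul(Add(-555, o), Add(Function('s')(73, -204), -15361)) = Mul(Add(-555, 1347), Add(-57, -15361)) = Mul(792, -15418) = -12211056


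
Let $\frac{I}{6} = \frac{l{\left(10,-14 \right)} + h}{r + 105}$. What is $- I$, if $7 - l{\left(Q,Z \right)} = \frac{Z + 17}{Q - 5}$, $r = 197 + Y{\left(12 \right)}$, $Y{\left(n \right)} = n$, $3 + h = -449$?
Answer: $\frac{6684}{785} \approx 8.5146$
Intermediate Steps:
$h = -452$ ($h = -3 - 449 = -452$)
$r = 209$ ($r = 197 + 12 = 209$)
$l{\left(Q,Z \right)} = 7 - \frac{17 + Z}{-5 + Q}$ ($l{\left(Q,Z \right)} = 7 - \frac{Z + 17}{Q - 5} = 7 - \frac{17 + Z}{-5 + Q}$)
$I = - \frac{6684}{785}$ ($I = 6 \frac{\frac{-52 - -14 + 7 \cdot 10}{-5 + 10} - 452}{209 + 105} = 6 \frac{\frac{-52 + 14 + 70}{5} - 452}{314} = 6 \left(\frac{1}{5} \cdot 32 - 452\right) \frac{1}{314} = 6 \left(\frac{32}{5} - 452\right) \frac{1}{314} = 6 \left(\left(- \frac{2228}{5}\right) \frac{1}{314}\right) = 6 \left(- \frac{1114}{785}\right) = - \frac{6684}{785} \approx -8.5146$)
$- I = \left(-1\right) \left(- \frac{6684}{785}\right) = \frac{6684}{785}$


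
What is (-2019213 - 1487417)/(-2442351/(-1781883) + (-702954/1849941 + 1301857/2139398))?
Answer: -915914274364244173807860/417699319904991839 ≈ -2.1928e+6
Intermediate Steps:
(-2019213 - 1487417)/(-2442351/(-1781883) + (-702954/1849941 + 1301857/2139398)) = -3506630/(-2442351*(-1/1781883) + (-702954*1/1849941 + 1301857*(1/2139398))) = -3506630/(814117/593961 + (-78106/205549 + 1301857/2139398)) = -3506630/(814117/593961 + 100495584305/439751119502) = -3506630/417699319904991839/261195014690527422 = -3506630*261195014690527422/417699319904991839 = -915914274364244173807860/417699319904991839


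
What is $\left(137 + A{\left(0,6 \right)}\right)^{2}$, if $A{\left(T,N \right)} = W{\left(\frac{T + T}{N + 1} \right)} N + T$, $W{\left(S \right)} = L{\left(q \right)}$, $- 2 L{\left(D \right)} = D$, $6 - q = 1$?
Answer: $14884$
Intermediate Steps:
$q = 5$ ($q = 6 - 1 = 5$)
$L{\left(D \right)} = - \frac{D}{2}$
$W{\left(S \right)} = - \frac{5}{2}$ ($W{\left(S \right)} = \left(- \frac{1}{2}\right) 5 = - \frac{5}{2}$)
$A{\left(T,N \right)} = T - \frac{5 N}{2}$ ($A{\left(T,N \right)} = - \frac{5 N}{2} + T = T - \frac{5 N}{2}$)
$\left(137 + A{\left(0,6 \right)}\right)^{2} = \left(137 + \left(0 - 15\right)\right)^{2} = \left(137 - 15\right)^{2} = 122^{2} = 14884$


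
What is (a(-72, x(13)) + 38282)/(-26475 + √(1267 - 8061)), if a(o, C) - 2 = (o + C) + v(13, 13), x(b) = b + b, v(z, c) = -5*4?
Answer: -1011821550/700932419 - 38218*I*√6794/700932419 ≈ -1.4435 - 0.0044942*I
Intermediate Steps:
v(z, c) = -20
x(b) = 2*b
a(o, C) = -18 + C + o (a(o, C) = 2 + ((o + C) - 20) = 2 + ((C + o) - 20) = 2 + (-20 + C + o) = -18 + C + o)
(a(-72, x(13)) + 38282)/(-26475 + √(1267 - 8061)) = ((-18 + 2*13 - 72) + 38282)/(-26475 + √(1267 - 8061)) = ((-18 + 26 - 72) + 38282)/(-26475 + √(-6794)) = (-64 + 38282)/(-26475 + I*√6794) = 38218/(-26475 + I*√6794)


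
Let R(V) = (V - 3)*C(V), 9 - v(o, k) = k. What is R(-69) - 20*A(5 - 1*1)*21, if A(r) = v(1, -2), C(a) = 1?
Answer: -4692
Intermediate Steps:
v(o, k) = 9 - k
A(r) = 11 (A(r) = 9 - 1*(-2) = 9 + 2 = 11)
R(V) = -3 + V (R(V) = (V - 3)*1 = (-3 + V)*1 = -3 + V)
R(-69) - 20*A(5 - 1*1)*21 = (-3 - 69) - 20*11*21 = -72 - 220*21 = -72 - 1*4620 = -72 - 4620 = -4692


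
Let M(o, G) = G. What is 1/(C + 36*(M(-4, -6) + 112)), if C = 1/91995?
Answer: 91995/351052921 ≈ 0.00026205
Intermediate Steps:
C = 1/91995 ≈ 1.0870e-5
1/(C + 36*(M(-4, -6) + 112)) = 1/(1/91995 + 36*(-6 + 112)) = 1/(1/91995 + 36*106) = 1/(1/91995 + 3816) = 1/(351052921/91995) = 91995/351052921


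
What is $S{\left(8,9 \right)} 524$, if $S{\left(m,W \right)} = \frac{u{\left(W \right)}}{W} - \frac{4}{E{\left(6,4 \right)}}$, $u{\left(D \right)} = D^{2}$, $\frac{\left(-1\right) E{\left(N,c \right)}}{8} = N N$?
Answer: $\frac{85019}{18} \approx 4723.3$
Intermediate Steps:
$E{\left(N,c \right)} = - 8 N^{2}$ ($E{\left(N,c \right)} = - 8 N N = - 8 N^{2}$)
$S{\left(m,W \right)} = \frac{1}{72} + W$ ($S{\left(m,W \right)} = \frac{W^{2}}{W} - \frac{4}{\left(-8\right) 6^{2}} = W - \frac{4}{\left(-8\right) 36} = W - \frac{4}{-288} = W - - \frac{1}{72} = W + \frac{1}{72} = \frac{1}{72} + W$)
$S{\left(8,9 \right)} 524 = \left(\frac{1}{72} + 9\right) 524 = \frac{649}{72} \cdot 524 = \frac{85019}{18}$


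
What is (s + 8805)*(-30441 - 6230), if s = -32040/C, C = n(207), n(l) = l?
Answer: -7295878805/23 ≈ -3.1721e+8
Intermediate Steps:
C = 207
s = -3560/23 (s = -32040/207 = -32040*1/207 = -3560/23 ≈ -154.78)
(s + 8805)*(-30441 - 6230) = (-3560/23 + 8805)*(-30441 - 6230) = (198955/23)*(-36671) = -7295878805/23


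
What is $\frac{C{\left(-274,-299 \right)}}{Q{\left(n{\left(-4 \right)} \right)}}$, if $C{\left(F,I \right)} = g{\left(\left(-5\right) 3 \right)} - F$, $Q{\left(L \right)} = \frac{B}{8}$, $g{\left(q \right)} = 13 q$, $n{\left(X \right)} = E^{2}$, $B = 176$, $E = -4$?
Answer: $\frac{79}{22} \approx 3.5909$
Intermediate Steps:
$n{\left(X \right)} = 16$ ($n{\left(X \right)} = \left(-4\right)^{2} = 16$)
$Q{\left(L \right)} = 22$ ($Q{\left(L \right)} = \frac{176}{8} = 176 \cdot \frac{1}{8} = 22$)
$C{\left(F,I \right)} = -195 - F$ ($C{\left(F,I \right)} = 13 \left(\left(-5\right) 3\right) - F = 13 \left(-15\right) - F = -195 - F$)
$\frac{C{\left(-274,-299 \right)}}{Q{\left(n{\left(-4 \right)} \right)}} = \frac{-195 - -274}{22} = \left(-195 + 274\right) \frac{1}{22} = 79 \cdot \frac{1}{22} = \frac{79}{22}$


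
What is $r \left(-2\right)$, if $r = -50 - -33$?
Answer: $34$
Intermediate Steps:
$r = -17$ ($r = -50 + 33 = -17$)
$r \left(-2\right) = \left(-17\right) \left(-2\right) = 34$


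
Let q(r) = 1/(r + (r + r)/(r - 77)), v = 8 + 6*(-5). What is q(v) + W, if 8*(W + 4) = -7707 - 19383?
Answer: -1315435/388 ≈ -3390.3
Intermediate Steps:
v = -22 (v = 8 - 30 = -22)
W = -13561/4 (W = -4 + (-7707 - 19383)/8 = -4 + (1/8)*(-27090) = -4 - 13545/4 = -13561/4 ≈ -3390.3)
q(r) = 1/(r + 2*r/(-77 + r)) (q(r) = 1/(r + (2*r)/(-77 + r)) = 1/(r + 2*r/(-77 + r)))
q(v) + W = (-77 - 22)/((-22)*(-75 - 22)) - 13561/4 = -1/22*(-99)/(-97) - 13561/4 = -1/22*(-1/97)*(-99) - 13561/4 = -9/194 - 13561/4 = -1315435/388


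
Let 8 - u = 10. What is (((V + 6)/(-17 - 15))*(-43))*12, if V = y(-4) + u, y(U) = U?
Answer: 0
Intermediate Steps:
u = -2 (u = 8 - 1*10 = 8 - 10 = -2)
V = -6 (V = -4 - 2 = -6)
(((V + 6)/(-17 - 15))*(-43))*12 = (((-6 + 6)/(-17 - 15))*(-43))*12 = ((0/(-32))*(-43))*12 = ((0*(-1/32))*(-43))*12 = (0*(-43))*12 = 0*12 = 0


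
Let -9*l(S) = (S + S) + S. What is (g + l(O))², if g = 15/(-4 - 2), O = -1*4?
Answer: 49/36 ≈ 1.3611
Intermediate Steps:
O = -4
l(S) = -S/3 (l(S) = -((S + S) + S)/9 = -(2*S + S)/9 = -S/3)
g = -5/2 (g = 15/(-6) = 15*(-⅙) = -5/2 ≈ -2.5000)
(g + l(O))² = (-5/2 - ⅓*(-4))² = (-5/2 + 4/3)² = (-7/6)² = 49/36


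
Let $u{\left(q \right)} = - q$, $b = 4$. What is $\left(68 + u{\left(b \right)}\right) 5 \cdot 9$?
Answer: $2880$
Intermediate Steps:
$\left(68 + u{\left(b \right)}\right) 5 \cdot 9 = \left(68 - 4\right) 5 \cdot 9 = \left(68 - 4\right) 45 = 64 \cdot 45 = 2880$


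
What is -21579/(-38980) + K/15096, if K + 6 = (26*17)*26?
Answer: 24171277/18388815 ≈ 1.3145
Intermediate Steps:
K = 11486 (K = -6 + (26*17)*26 = -6 + 442*26 = -6 + 11492 = 11486)
-21579/(-38980) + K/15096 = -21579/(-38980) + 11486/15096 = -21579*(-1/38980) + 11486*(1/15096) = 21579/38980 + 5743/7548 = 24171277/18388815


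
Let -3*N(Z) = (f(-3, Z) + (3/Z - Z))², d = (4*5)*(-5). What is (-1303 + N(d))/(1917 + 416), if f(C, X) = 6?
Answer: -151386409/69990000 ≈ -2.1630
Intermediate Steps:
d = -100 (d = 20*(-5) = -100)
N(Z) = -(6 - Z + 3/Z)²/3 (N(Z) = -(6 + (3/Z - Z))²/3 = -(6 + (-Z + 3/Z))²/3 = -(6 - Z + 3/Z)²/3)
(-1303 + N(d))/(1917 + 416) = (-1303 - ⅓*(3 - 1*(-100)² + 6*(-100))²/(-100)²)/(1917 + 416) = (-1303 - ⅓*1/10000*(3 - 1*10000 - 600)²)/2333 = (-1303 - ⅓*1/10000*(3 - 10000 - 600)²)*(1/2333) = (-1303 - ⅓*1/10000*(-10597)²)*(1/2333) = (-1303 - ⅓*1/10000*112296409)*(1/2333) = (-1303 - 112296409/30000)*(1/2333) = -151386409/30000*1/2333 = -151386409/69990000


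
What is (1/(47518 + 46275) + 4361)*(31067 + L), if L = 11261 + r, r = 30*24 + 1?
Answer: 17608387314426/93793 ≈ 1.8774e+8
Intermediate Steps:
r = 721 (r = 720 + 1 = 721)
L = 11982 (L = 11261 + 721 = 11982)
(1/(47518 + 46275) + 4361)*(31067 + L) = (1/(47518 + 46275) + 4361)*(31067 + 11982) = (1/93793 + 4361)*43049 = (409031274/93793)*43049 = 17608387314426/93793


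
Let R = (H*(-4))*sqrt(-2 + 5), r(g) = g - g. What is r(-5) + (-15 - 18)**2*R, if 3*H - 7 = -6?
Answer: -1452*sqrt(3) ≈ -2514.9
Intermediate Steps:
r(g) = 0
H = 1/3 (H = 7/3 + (1/3)*(-6) = 7/3 - 2 = 1/3 ≈ 0.33333)
R = -4*sqrt(3)/3 (R = ((1/3)*(-4))*sqrt(-2 + 5) = -4*sqrt(3)/3 ≈ -2.3094)
r(-5) + (-15 - 18)**2*R = 0 + (-15 - 18)**2*(-4*sqrt(3)/3) = 0 + (-33)**2*(-4*sqrt(3)/3) = 0 + 1089*(-4*sqrt(3)/3) = 0 - 1452*sqrt(3) = -1452*sqrt(3)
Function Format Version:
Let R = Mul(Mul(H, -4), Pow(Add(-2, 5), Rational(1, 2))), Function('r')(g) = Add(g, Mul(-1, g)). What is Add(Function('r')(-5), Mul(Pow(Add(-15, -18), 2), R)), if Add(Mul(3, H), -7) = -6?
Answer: Mul(-1452, Pow(3, Rational(1, 2))) ≈ -2514.9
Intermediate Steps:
Function('r')(g) = 0
H = Rational(1, 3) (H = Add(Rational(7, 3), Mul(Rational(1, 3), -6)) = Add(Rational(7, 3), -2) = Rational(1, 3) ≈ 0.33333)
R = Mul(Rational(-4, 3), Pow(3, Rational(1, 2))) (R = Mul(Mul(Rational(1, 3), -4), Pow(Add(-2, 5), Rational(1, 2))) = Mul(Rational(-4, 3), Pow(3, Rational(1, 2))) ≈ -2.3094)
Add(Function('r')(-5), Mul(Pow(Add(-15, -18), 2), R)) = Add(0, Mul(Pow(Add(-15, -18), 2), Mul(Rational(-4, 3), Pow(3, Rational(1, 2))))) = Add(0, Mul(Pow(-33, 2), Mul(Rational(-4, 3), Pow(3, Rational(1, 2))))) = Add(0, Mul(1089, Mul(Rational(-4, 3), Pow(3, Rational(1, 2))))) = Add(0, Mul(-1452, Pow(3, Rational(1, 2)))) = Mul(-1452, Pow(3, Rational(1, 2)))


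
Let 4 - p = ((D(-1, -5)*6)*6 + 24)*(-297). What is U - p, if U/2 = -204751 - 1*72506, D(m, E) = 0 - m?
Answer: -572338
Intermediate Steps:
D(m, E) = -m
U = -554514 (U = 2*(-204751 - 1*72506) = 2*(-204751 - 72506) = 2*(-277257) = -554514)
p = 17824 (p = 4 - ((-1*(-1)*6)*6 + 24)*(-297) = 4 - ((1*6)*6 + 24)*(-297) = 4 - (6*6 + 24)*(-297) = 4 - (36 + 24)*(-297) = 4 - 60*(-297) = 4 - 1*(-17820) = 4 + 17820 = 17824)
U - p = -554514 - 1*17824 = -554514 - 17824 = -572338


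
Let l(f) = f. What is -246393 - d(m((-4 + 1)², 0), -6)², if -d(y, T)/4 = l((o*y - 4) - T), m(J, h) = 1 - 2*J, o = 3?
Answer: -284809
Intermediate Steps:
d(y, T) = 16 - 12*y + 4*T (d(y, T) = -4*((3*y - 4) - T) = -4*((-4 + 3*y) - T) = -4*(-4 - T + 3*y) = 16 - 12*y + 4*T)
-246393 - d(m((-4 + 1)², 0), -6)² = -246393 - (16 - 12*(1 - 2*(-4 + 1)²) + 4*(-6))² = -246393 - (16 - 12*(1 - 2*(-3)²) - 24)² = -246393 - (16 - 12*(1 - 2*9) - 24)² = -246393 - (16 - 12*(1 - 18) - 24)² = -246393 - (16 - 12*(-17) - 24)² = -246393 - (16 + 204 - 24)² = -246393 - 1*196² = -246393 - 1*38416 = -246393 - 38416 = -284809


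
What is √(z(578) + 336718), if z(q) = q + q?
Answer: √337874 ≈ 581.27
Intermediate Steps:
z(q) = 2*q
√(z(578) + 336718) = √(2*578 + 336718) = √(1156 + 336718) = √337874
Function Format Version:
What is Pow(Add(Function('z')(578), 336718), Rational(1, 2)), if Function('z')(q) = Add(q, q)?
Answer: Pow(337874, Rational(1, 2)) ≈ 581.27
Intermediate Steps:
Function('z')(q) = Mul(2, q)
Pow(Add(Function('z')(578), 336718), Rational(1, 2)) = Pow(Add(Mul(2, 578), 336718), Rational(1, 2)) = Pow(Add(1156, 336718), Rational(1, 2)) = Pow(337874, Rational(1, 2))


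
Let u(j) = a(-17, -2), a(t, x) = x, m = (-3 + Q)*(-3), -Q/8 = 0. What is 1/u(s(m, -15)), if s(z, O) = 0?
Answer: -½ ≈ -0.50000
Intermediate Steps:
Q = 0 (Q = -8*0 = 0)
m = 9 (m = (-3 + 0)*(-3) = -3*(-3) = 9)
u(j) = -2
1/u(s(m, -15)) = 1/(-2) = -½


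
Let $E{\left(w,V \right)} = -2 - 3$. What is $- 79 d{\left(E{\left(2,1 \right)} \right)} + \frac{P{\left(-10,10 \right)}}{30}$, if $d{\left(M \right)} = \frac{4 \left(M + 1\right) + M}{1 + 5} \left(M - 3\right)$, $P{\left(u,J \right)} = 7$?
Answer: $- \frac{66353}{30} \approx -2211.8$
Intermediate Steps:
$E{\left(w,V \right)} = -5$ ($E{\left(w,V \right)} = -2 - 3 = -5$)
$d{\left(M \right)} = \left(-3 + M\right) \left(\frac{2}{3} + \frac{5 M}{6}\right)$ ($d{\left(M \right)} = \frac{4 \left(1 + M\right) + M}{6} \left(-3 + M\right) = \left(\left(4 + 4 M\right) + M\right) \frac{1}{6} \left(-3 + M\right) = \left(4 + 5 M\right) \frac{1}{6} \left(-3 + M\right) = \left(\frac{2}{3} + \frac{5 M}{6}\right) \left(-3 + M\right) = \left(-3 + M\right) \left(\frac{2}{3} + \frac{5 M}{6}\right)$)
$- 79 d{\left(E{\left(2,1 \right)} \right)} + \frac{P{\left(-10,10 \right)}}{30} = - 79 \left(-2 - - \frac{55}{6} + \frac{5 \left(-5\right)^{2}}{6}\right) + \frac{7}{30} = - 79 \left(-2 + \frac{55}{6} + \frac{5}{6} \cdot 25\right) + 7 \cdot \frac{1}{30} = - 79 \left(-2 + \frac{55}{6} + \frac{125}{6}\right) + \frac{7}{30} = \left(-79\right) 28 + \frac{7}{30} = -2212 + \frac{7}{30} = - \frac{66353}{30}$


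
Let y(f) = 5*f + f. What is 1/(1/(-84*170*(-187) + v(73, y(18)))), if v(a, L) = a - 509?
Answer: 2669924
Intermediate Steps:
y(f) = 6*f
v(a, L) = -509 + a
1/(1/(-84*170*(-187) + v(73, y(18)))) = 1/(1/(-84*170*(-187) + (-509 + 73))) = 1/(1/(-14280*(-187) - 436)) = 1/(1/(2670360 - 436)) = 1/(1/2669924) = 2669924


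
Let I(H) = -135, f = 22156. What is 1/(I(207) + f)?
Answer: 1/22021 ≈ 4.5411e-5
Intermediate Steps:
1/(I(207) + f) = 1/(-135 + 22156) = 1/22021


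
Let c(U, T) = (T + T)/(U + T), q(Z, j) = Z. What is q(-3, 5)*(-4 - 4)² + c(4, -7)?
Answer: -562/3 ≈ -187.33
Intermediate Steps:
c(U, T) = 2*T/(T + U) (c(U, T) = (2*T)/(T + U) = 2*T/(T + U))
q(-3, 5)*(-4 - 4)² + c(4, -7) = -3*(-4 - 4)² + 2*(-7)/(-7 + 4) = -3*(-8)² + 2*(-7)/(-3) = -3*64 + 2*(-7)*(-⅓) = -192 + 14/3 = -562/3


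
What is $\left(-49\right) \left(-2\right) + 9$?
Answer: $107$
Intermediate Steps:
$\left(-49\right) \left(-2\right) + 9 = 98 + 9 = 107$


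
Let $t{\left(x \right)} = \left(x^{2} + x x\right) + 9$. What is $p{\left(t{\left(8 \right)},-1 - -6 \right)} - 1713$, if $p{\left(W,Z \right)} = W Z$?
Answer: $-1028$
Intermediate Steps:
$t{\left(x \right)} = 9 + 2 x^{2}$ ($t{\left(x \right)} = \left(x^{2} + x^{2}\right) + 9 = 2 x^{2} + 9 = 9 + 2 x^{2}$)
$p{\left(t{\left(8 \right)},-1 - -6 \right)} - 1713 = \left(9 + 2 \cdot 8^{2}\right) \left(-1 - -6\right) - 1713 = \left(9 + 2 \cdot 64\right) \left(-1 + 6\right) - 1713 = \left(9 + 128\right) 5 - 1713 = 137 \cdot 5 - 1713 = 685 - 1713 = -1028$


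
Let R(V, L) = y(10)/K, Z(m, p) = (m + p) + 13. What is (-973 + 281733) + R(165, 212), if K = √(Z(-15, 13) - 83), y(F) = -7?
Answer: 280760 + 7*I*√2/12 ≈ 2.8076e+5 + 0.82496*I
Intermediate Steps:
Z(m, p) = 13 + m + p
K = 6*I*√2 (K = √((13 - 15 + 13) - 83) = √(11 - 83) = √(-72) = 6*I*√2 ≈ 8.4853*I)
R(V, L) = 7*I*√2/12 (R(V, L) = -7*(-I*√2/12) = -(-7)*I*√2/12 = 7*I*√2/12)
(-973 + 281733) + R(165, 212) = (-973 + 281733) + 7*I*√2/12 = 280760 + 7*I*√2/12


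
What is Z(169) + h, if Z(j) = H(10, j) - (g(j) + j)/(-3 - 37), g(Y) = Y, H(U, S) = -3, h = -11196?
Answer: -223811/20 ≈ -11191.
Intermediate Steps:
Z(j) = -3 + j/20 (Z(j) = -3 - (j + j)/(-3 - 37) = -3 - 2*j/(-40) = -3 - 2*j*(-1)/40 = -3 - (-1)*j/20 = -3 + j/20)
Z(169) + h = (-3 + (1/20)*169) - 11196 = (-3 + 169/20) - 11196 = 109/20 - 11196 = -223811/20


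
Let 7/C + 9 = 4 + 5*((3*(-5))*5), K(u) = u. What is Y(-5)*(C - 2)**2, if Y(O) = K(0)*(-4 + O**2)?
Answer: 0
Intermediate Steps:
C = -7/380 (C = 7/(-9 + (4 + 5*((3*(-5))*5))) = 7/(-9 + (4 + 5*(-15*5))) = 7/(-9 + (4 + 5*(-75))) = 7/(-9 + (4 - 375)) = 7/(-9 - 371) = 7/(-380) = 7*(-1/380) = -7/380 ≈ -0.018421)
Y(O) = 0 (Y(O) = 0*(-4 + O**2) = 0)
Y(-5)*(C - 2)**2 = 0*(-7/380 - 2)**2 = 0*(-767/380)**2 = 0*(588289/144400) = 0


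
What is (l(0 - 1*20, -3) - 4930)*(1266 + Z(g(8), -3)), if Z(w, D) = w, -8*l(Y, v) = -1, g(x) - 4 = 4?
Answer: -25122643/4 ≈ -6.2807e+6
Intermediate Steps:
g(x) = 8 (g(x) = 4 + 4 = 8)
l(Y, v) = ⅛ (l(Y, v) = -⅛*(-1) = ⅛)
(l(0 - 1*20, -3) - 4930)*(1266 + Z(g(8), -3)) = (⅛ - 4930)*(1266 + 8) = -39439/8*1274 = -25122643/4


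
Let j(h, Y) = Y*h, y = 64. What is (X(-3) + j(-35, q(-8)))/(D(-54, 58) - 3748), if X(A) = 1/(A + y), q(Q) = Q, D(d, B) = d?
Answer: -17081/231922 ≈ -0.073650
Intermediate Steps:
X(A) = 1/(64 + A) (X(A) = 1/(A + 64) = 1/(64 + A))
(X(-3) + j(-35, q(-8)))/(D(-54, 58) - 3748) = (1/(64 - 3) - 8*(-35))/(-54 - 3748) = (1/61 + 280)/(-3802) = (1/61 + 280)*(-1/3802) = (17081/61)*(-1/3802) = -17081/231922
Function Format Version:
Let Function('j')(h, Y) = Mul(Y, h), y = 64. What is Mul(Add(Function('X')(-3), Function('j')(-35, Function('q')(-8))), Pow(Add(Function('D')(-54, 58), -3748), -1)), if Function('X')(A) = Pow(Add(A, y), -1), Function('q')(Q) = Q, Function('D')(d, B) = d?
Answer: Rational(-17081, 231922) ≈ -0.073650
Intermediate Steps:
Function('X')(A) = Pow(Add(64, A), -1) (Function('X')(A) = Pow(Add(A, 64), -1) = Pow(Add(64, A), -1))
Mul(Add(Function('X')(-3), Function('j')(-35, Function('q')(-8))), Pow(Add(Function('D')(-54, 58), -3748), -1)) = Mul(Add(Pow(Add(64, -3), -1), Mul(-8, -35)), Pow(Add(-54, -3748), -1)) = Mul(Add(Pow(61, -1), 280), Pow(-3802, -1)) = Mul(Add(Rational(1, 61), 280), Rational(-1, 3802)) = Mul(Rational(17081, 61), Rational(-1, 3802)) = Rational(-17081, 231922)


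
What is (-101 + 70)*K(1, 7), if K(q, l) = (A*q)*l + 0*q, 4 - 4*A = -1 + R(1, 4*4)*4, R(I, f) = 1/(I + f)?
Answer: -17577/68 ≈ -258.49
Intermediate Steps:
A = 81/68 (A = 1 - (-1 + 4/(1 + 4*4))/4 = 1 - (-1 + 4/(1 + 16))/4 = 1 - (-1 + 4/17)/4 = 1 - ¼*(-13/17) = 1 + 13/68 = 81/68 ≈ 1.1912)
K(q, l) = 81*l*q/68 (K(q, l) = (81*q/68)*l + 0*q = 81*l*q/68 + 0 = 81*l*q/68)
(-101 + 70)*K(1, 7) = (-101 + 70)*((81/68)*7*1) = -31*567/68 = -17577/68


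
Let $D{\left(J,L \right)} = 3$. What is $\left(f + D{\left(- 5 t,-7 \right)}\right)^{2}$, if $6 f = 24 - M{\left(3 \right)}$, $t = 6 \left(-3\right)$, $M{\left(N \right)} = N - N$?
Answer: $49$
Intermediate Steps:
$M{\left(N \right)} = 0$
$t = -18$
$f = 4$ ($f = \frac{24 - 0}{6} = \frac{24 + 0}{6} = \frac{1}{6} \cdot 24 = 4$)
$\left(f + D{\left(- 5 t,-7 \right)}\right)^{2} = \left(4 + 3\right)^{2} = 7^{2} = 49$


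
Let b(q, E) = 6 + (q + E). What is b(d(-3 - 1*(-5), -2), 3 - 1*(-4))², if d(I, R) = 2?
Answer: 225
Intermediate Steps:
b(q, E) = 6 + E + q (b(q, E) = 6 + (E + q) = 6 + E + q)
b(d(-3 - 1*(-5), -2), 3 - 1*(-4))² = (6 + (3 - 1*(-4)) + 2)² = (6 + (3 + 4) + 2)² = (6 + 7 + 2)² = 15² = 225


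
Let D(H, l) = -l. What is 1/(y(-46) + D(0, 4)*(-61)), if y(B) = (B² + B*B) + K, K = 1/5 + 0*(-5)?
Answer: 5/22381 ≈ 0.00022340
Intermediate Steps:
K = ⅕ (K = ⅕ + 0 = ⅕ ≈ 0.20000)
y(B) = ⅕ + 2*B² (y(B) = (B² + B*B) + ⅕ = (B² + B²) + ⅕ = 2*B² + ⅕ = ⅕ + 2*B²)
1/(y(-46) + D(0, 4)*(-61)) = 1/((⅕ + 2*(-46)²) - 1*4*(-61)) = 1/((⅕ + 2*2116) - 4*(-61)) = 1/((⅕ + 4232) + 244) = 1/(21161/5 + 244) = 1/(22381/5) = 5/22381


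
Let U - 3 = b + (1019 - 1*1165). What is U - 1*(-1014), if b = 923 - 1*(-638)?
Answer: 2432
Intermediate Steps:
b = 1561 (b = 923 + 638 = 1561)
U = 1418 (U = 3 + (1561 + (1019 - 1*1165)) = 3 + (1561 + (1019 - 1165)) = 3 + (1561 - 146) = 3 + 1415 = 1418)
U - 1*(-1014) = 1418 - 1*(-1014) = 1418 + 1014 = 2432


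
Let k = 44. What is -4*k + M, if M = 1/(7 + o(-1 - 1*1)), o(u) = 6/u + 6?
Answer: -1759/10 ≈ -175.90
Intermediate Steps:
o(u) = 6 + 6/u
M = ⅒ (M = 1/(7 + (6 + 6/(-1 - 1*1))) = 1/(7 + (6 + 6/(-1 - 1))) = 1/(7 + (6 + 6/(-2))) = 1/(7 + (6 + 6*(-½))) = 1/(7 + (6 - 3)) = 1/(7 + 3) = 1/10 = ⅒ ≈ 0.10000)
-4*k + M = -4*44 + ⅒ = -176 + ⅒ = -1759/10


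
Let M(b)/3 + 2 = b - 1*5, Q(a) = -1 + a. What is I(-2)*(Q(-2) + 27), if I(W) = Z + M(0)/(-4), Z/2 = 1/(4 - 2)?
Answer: 150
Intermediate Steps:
M(b) = -21 + 3*b (M(b) = -6 + 3*(b - 1*5) = -6 + 3*(b - 5) = -6 + 3*(-5 + b) = -6 + (-15 + 3*b) = -21 + 3*b)
Z = 1 (Z = 2/(4 - 2) = 2/2 = 2*(½) = 1)
I(W) = 25/4 (I(W) = 1 + (-21 + 3*0)/(-4) = 1 + (-21 + 0)*(-¼) = 1 - 21*(-¼) = 1 + 21/4 = 25/4)
I(-2)*(Q(-2) + 27) = 25*((-1 - 2) + 27)/4 = 25*(-3 + 27)/4 = (25/4)*24 = 150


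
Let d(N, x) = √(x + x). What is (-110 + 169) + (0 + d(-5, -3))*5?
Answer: 59 + 5*I*√6 ≈ 59.0 + 12.247*I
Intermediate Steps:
d(N, x) = √2*√x (d(N, x) = √(2*x) = √2*√x)
(-110 + 169) + (0 + d(-5, -3))*5 = (-110 + 169) + (0 + √2*√(-3))*5 = 59 + (0 + √2*(I*√3))*5 = 59 + (0 + I*√6)*5 = 59 + (I*√6)*5 = 59 + 5*I*√6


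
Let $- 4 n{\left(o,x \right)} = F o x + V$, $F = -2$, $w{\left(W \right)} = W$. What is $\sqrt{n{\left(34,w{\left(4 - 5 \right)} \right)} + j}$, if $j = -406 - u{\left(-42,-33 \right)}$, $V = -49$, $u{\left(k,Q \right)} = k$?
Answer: $\frac{5 i \sqrt{59}}{2} \approx 19.203 i$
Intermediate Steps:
$j = -364$ ($j = -406 - -42 = -406 + 42 = -364$)
$n{\left(o,x \right)} = \frac{49}{4} + \frac{o x}{2}$ ($n{\left(o,x \right)} = - \frac{- 2 o x - 49}{4} = - \frac{-49 - 2 o x}{4} = \frac{49}{4} + \frac{o x}{2}$)
$\sqrt{n{\left(34,w{\left(4 - 5 \right)} \right)} + j} = \sqrt{\left(\frac{49}{4} + \frac{1}{2} \cdot 34 \left(4 - 5\right)\right) - 364} = \sqrt{\left(\frac{49}{4} + \frac{1}{2} \cdot 34 \left(-1\right)\right) - 364} = \sqrt{\left(\frac{49}{4} - 17\right) - 364} = \sqrt{- \frac{19}{4} - 364} = \sqrt{- \frac{1475}{4}} = \frac{5 i \sqrt{59}}{2}$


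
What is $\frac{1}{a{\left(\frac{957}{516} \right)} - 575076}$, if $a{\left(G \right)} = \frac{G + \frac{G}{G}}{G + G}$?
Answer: $- \frac{638}{366897997} \approx -1.7389 \cdot 10^{-6}$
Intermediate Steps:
$a{\left(G \right)} = \frac{1 + G}{2 G}$ ($a{\left(G \right)} = \frac{G + 1}{2 G} = \left(1 + G\right) \frac{1}{2 G} = \frac{1 + G}{2 G}$)
$\frac{1}{a{\left(\frac{957}{516} \right)} - 575076} = \frac{1}{\frac{1 + \frac{957}{516}}{2 \cdot \frac{957}{516}} - 575076} = \frac{1}{\frac{1 + 957 \cdot \frac{1}{516}}{2 \cdot 957 \cdot \frac{1}{516}} - 575076} = \frac{1}{\frac{1 + \frac{319}{172}}{2 \cdot \frac{319}{172}} - 575076} = \frac{1}{\frac{1}{2} \cdot \frac{172}{319} \cdot \frac{491}{172} - 575076} = \frac{1}{\frac{491}{638} - 575076} = \frac{1}{- \frac{366897997}{638}} = - \frac{638}{366897997}$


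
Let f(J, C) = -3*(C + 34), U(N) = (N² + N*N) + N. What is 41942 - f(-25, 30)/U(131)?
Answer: 1445027918/34453 ≈ 41942.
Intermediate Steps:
U(N) = N + 2*N² (U(N) = (N² + N²) + N = 2*N² + N = N + 2*N²)
f(J, C) = -102 - 3*C (f(J, C) = -3*(34 + C) = -102 - 3*C)
41942 - f(-25, 30)/U(131) = 41942 - (-102 - 3*30)/(131*(1 + 2*131)) = 41942 - (-102 - 90)/(131*(1 + 262)) = 41942 - (-192)/(131*263) = 41942 - (-192)/34453 = 41942 - 1*(-192/34453) = 41942 + 192/34453 = 1445027918/34453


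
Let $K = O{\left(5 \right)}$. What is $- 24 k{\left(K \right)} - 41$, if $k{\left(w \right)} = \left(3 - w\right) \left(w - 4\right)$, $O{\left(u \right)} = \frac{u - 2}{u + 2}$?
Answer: $\frac{8791}{49} \approx 179.41$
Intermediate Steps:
$O{\left(u \right)} = \frac{-2 + u}{2 + u}$
$K = \frac{3}{7}$ ($K = \frac{-2 + 5}{2 + 5} = \frac{1}{7} \cdot 3 = \frac{3}{7} \approx 0.42857$)
$k{\left(w \right)} = \left(-4 + w\right) \left(3 - w\right)$ ($k{\left(w \right)} = \left(3 - w\right) \left(-4 + w\right) = \left(-4 + w\right) \left(3 - w\right)$)
$- 24 k{\left(K \right)} - 41 = - 24 \left(-12 - \left(\frac{3}{7}\right)^{2} + 7 \cdot \frac{3}{7}\right) - 41 = - 24 \left(-12 - \frac{9}{49} + 3\right) - 41 = \left(-24\right) \left(- \frac{450}{49}\right) - 41 = \frac{10800}{49} - 41 = \frac{8791}{49}$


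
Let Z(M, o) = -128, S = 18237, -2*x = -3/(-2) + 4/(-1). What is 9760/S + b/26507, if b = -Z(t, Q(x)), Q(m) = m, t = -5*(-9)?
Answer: 261042656/483408159 ≈ 0.54000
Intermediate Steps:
t = 45
x = 5/4 (x = -(-3/(-2) + 4/(-1))/2 = -(-3*(-½) + 4*(-1))/2 = -(3/2 - 4)/2 = -½*(-5/2) = 5/4 ≈ 1.2500)
b = 128 (b = -1*(-128) = 128)
9760/S + b/26507 = 9760/18237 + 128/26507 = 261042656/483408159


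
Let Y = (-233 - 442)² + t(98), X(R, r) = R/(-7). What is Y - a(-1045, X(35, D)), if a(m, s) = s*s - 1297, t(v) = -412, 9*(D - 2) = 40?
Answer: 456485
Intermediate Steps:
D = 58/9 (D = 2 + (⅑)*40 = 2 + 40/9 = 58/9 ≈ 6.4444)
X(R, r) = -R/7 (X(R, r) = R*(-⅐) = -R/7)
a(m, s) = -1297 + s² (a(m, s) = s² - 1297 = -1297 + s²)
Y = 455213 (Y = (-233 - 442)² - 412 = (-675)² - 412 = 455625 - 412 = 455213)
Y - a(-1045, X(35, D)) = 455213 - (-1297 + (-⅐*35)²) = 455213 - (-1297 + (-5)²) = 455213 - (-1297 + 25) = 455213 - 1*(-1272) = 455213 + 1272 = 456485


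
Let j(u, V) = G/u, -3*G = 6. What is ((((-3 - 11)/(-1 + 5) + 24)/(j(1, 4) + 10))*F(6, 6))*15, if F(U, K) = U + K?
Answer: 1845/4 ≈ 461.25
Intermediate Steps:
G = -2 (G = -⅓*6 = -2)
j(u, V) = -2/u
F(U, K) = K + U
((((-3 - 11)/(-1 + 5) + 24)/(j(1, 4) + 10))*F(6, 6))*15 = ((((-3 - 11)/(-1 + 5) + 24)/(-2/1 + 10))*(6 + 6))*15 = (((-14/4 + 24)/(-2*1 + 10))*12)*15 = (((-14*¼ + 24)/(-2 + 10))*12)*15 = (((-7/2 + 24)/8)*12)*15 = (((41/2)*(⅛))*12)*15 = ((41/16)*12)*15 = (123/4)*15 = 1845/4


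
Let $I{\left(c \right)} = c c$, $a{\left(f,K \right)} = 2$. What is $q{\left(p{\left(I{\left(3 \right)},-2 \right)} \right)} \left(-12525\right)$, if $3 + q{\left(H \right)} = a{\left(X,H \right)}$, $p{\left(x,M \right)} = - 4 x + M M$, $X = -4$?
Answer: $12525$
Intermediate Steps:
$I{\left(c \right)} = c^{2}$
$p{\left(x,M \right)} = M^{2} - 4 x$ ($p{\left(x,M \right)} = - 4 x + M^{2} = M^{2} - 4 x$)
$q{\left(H \right)} = -1$ ($q{\left(H \right)} = -3 + 2 = -1$)
$q{\left(p{\left(I{\left(3 \right)},-2 \right)} \right)} \left(-12525\right) = \left(-1\right) \left(-12525\right) = 12525$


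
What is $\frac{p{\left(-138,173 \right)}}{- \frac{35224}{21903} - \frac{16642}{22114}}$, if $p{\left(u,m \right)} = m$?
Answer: $- \frac{5985342069}{81675233} \approx -73.282$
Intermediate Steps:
$\frac{p{\left(-138,173 \right)}}{- \frac{35224}{21903} - \frac{16642}{22114}} = \frac{173}{- \frac{35224}{21903} - \frac{16642}{22114}} = \frac{173}{\left(-35224\right) \frac{1}{21903} - \frac{8321}{11057}} = \frac{173}{- \frac{5032}{3129} - \frac{8321}{11057}} = \frac{173}{- \frac{81675233}{34597353}} = 173 \left(- \frac{34597353}{81675233}\right) = - \frac{5985342069}{81675233}$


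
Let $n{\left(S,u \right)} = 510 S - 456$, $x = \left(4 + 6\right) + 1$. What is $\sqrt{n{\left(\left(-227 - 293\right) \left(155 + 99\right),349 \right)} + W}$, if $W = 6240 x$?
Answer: $2 i \sqrt{16823154} \approx 8203.2 i$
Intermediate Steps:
$x = 11$ ($x = 10 + 1 = 11$)
$W = 68640$ ($W = 6240 \cdot 11 = 68640$)
$n{\left(S,u \right)} = -456 + 510 S$
$\sqrt{n{\left(\left(-227 - 293\right) \left(155 + 99\right),349 \right)} + W} = \sqrt{\left(-456 + 510 \left(-227 - 293\right) \left(155 + 99\right)\right) + 68640} = \sqrt{\left(-456 + 510 \left(\left(-520\right) 254\right)\right) + 68640} = \sqrt{\left(-456 + 510 \left(-132080\right)\right) + 68640} = \sqrt{\left(-456 - 67360800\right) + 68640} = \sqrt{-67361256 + 68640} = \sqrt{-67292616} = 2 i \sqrt{16823154}$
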